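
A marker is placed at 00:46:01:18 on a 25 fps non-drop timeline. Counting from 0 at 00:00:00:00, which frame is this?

Total seconds to the label: (0 × 3600 + 46 × 60 + 1) = 2761.
Frame index = 2761 × 25 + 18 = 69043.

frame 69043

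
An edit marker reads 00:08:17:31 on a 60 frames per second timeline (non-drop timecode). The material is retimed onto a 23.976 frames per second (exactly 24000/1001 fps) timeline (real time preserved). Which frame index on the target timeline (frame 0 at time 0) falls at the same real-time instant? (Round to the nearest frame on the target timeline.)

frame 11928

Source frame index: (0×3600 + 8×60 + 17) × 60 + 31 = 29851.
Real time: 29851 / (60) = 29851/60 s.
Target frame: (29851/60) × (24000/1001) = 11940400/1001 ≈ 11928.472 → 11928.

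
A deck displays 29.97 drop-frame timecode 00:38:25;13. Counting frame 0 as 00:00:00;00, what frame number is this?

As if non-drop at 30 labels/s: (0 × 3600 + 38 × 60 + 25) × 30 + 13 = 69163.
Minute boundaries passed: 38; those not divisible by 10: 38 − 3 = 35; dropped labels = 2 × 35 = 70.
Actual frame index = 69163 − 70 = 69093.

69093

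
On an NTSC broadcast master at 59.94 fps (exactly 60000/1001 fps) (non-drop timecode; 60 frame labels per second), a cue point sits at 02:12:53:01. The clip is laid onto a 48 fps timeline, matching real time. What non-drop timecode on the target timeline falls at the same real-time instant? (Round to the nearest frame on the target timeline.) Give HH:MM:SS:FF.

02:13:01:00

Source frame index: (2×3600 + 12×60 + 53) × 60 + 1 = 478381.
Real time: 478381 / (60000/1001) = 478859381/60000 s.
Target frame: (478859381/60000) × (48) = 478859381/1250 ≈ 383087.505 → 383088.
At 48 labels/s: frame 383088 → 02:13:01:00.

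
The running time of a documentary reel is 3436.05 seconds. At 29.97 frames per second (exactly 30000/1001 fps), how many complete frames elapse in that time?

102978 frames

Frames = 3436.05 × 30000/1001 = 103081500/1001 ≈ 102978.5215.
Complete frames: 102978.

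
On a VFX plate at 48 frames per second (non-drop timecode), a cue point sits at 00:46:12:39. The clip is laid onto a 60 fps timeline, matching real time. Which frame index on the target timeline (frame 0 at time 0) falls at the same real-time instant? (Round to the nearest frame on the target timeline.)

Source frame index: (0×3600 + 46×60 + 12) × 48 + 39 = 133095.
Real time: 133095 / (48) = 44365/16 s.
Target frame: (44365/16) × (60) = 665475/4 ≈ 166368.750 → 166369.

frame 166369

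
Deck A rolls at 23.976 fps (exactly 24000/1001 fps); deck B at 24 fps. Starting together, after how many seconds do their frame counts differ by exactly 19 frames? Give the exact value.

The gap grows by |24 − 24000/1001| = 24/1001 frames per second.
Time for a 19-frame gap: 19 ÷ (24/1001) = 19019/24 s.

19019/24 seconds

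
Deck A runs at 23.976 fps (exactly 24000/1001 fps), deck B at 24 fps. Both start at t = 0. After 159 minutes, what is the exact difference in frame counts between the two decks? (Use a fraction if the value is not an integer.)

228960/1001 frames

159 min = 9540 s.
A emits 24000/1001 × 9540 = 228960000/1001 frames; B emits 24 × 9540 = 228960.
Difference = 228960/1001 frames (≈ 228.7313); B is ahead of A.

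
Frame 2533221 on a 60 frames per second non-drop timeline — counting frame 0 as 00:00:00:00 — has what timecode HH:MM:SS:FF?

11:43:40:21

2533221 ÷ 60 = 42220 full seconds, remainder 21 frames.
42220 s = 11 h 43 min 40 s.
Timecode: 11:43:40:21.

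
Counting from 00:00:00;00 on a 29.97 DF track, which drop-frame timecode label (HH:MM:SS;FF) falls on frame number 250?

Ten DF minutes hold 17982 frames, so frame 250 lies in block 0 (frames 0–17981) with 250 frames into that block.
The block's first minute is 1800 frames and the rest 1798 each; 250 frames reaches minute 0, so 0 × 18 + 0 × 2 = 0 labels have been skipped so far.
Adding those back, label number 250 + 0 = 250 at 30 labels/s is 8 s + 10 f = 0 h 0 min 8 s frame 10, i.e. 00:00:08;10.

00:00:08;10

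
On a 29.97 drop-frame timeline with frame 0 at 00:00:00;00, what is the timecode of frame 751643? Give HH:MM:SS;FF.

Each 10-minute DF block holds 10 × 60 × 30 − 9 × 2 = 17982 frames. 751643 ÷ 17982 → 41 full blocks, remainder 14381.
Within the partial block the first minute is 1800 frames and each further minute 1798, so 7 further minute boundaries passed. Total skipped labels = 18 × 41 + 2 × 7 = 752.
Non-drop label index = 751643 + 752 = 752395; at 30 labels/s that is 06:57:59:25, i.e. DF 06:57:59;25.

06:57:59;25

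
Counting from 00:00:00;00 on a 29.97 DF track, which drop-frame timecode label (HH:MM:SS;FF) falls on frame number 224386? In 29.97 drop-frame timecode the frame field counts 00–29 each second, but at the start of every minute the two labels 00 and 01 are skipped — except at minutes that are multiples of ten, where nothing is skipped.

02:04:47;00

Each 10-minute DF block holds 10 × 60 × 30 − 9 × 2 = 17982 frames. 224386 ÷ 17982 → 12 full blocks, remainder 8602.
Within the partial block the first minute is 1800 frames and each further minute 1798, so 4 further minute boundaries passed. Total skipped labels = 18 × 12 + 2 × 4 = 224.
Non-drop label index = 224386 + 224 = 224610; at 30 labels/s that is 02:04:47:00, i.e. DF 02:04:47;00.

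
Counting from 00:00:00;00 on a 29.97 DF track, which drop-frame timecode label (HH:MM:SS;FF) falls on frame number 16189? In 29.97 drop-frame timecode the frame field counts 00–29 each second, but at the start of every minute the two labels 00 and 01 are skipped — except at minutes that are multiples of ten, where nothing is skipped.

Each 10-minute DF block holds 10 × 60 × 30 − 9 × 2 = 17982 frames. 16189 ÷ 17982 → 0 full blocks, remainder 16189.
Within the partial block the first minute is 1800 frames and each further minute 1798, so 9 further minute boundaries passed. Total skipped labels = 18 × 0 + 2 × 9 = 18.
Non-drop label index = 16189 + 18 = 16207; at 30 labels/s that is 00:09:00:07, i.e. DF 00:09:00;07.

00:09:00;07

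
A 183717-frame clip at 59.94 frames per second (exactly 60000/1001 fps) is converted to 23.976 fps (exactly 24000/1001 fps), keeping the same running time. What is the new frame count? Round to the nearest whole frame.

73487 frames

Frames at target rate = 183717 × (24000/1001) / (60000/1001) = 367434/5 ≈ 73486.800.
Nearest whole frame: 73487.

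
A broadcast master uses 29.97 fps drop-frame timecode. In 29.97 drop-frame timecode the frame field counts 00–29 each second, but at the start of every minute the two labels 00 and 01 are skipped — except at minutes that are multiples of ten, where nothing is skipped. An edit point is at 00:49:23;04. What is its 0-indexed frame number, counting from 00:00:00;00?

As if non-drop at 30 labels/s: (0 × 3600 + 49 × 60 + 23) × 30 + 4 = 88894.
Minute boundaries passed: 49; those not divisible by 10: 49 − 4 = 45; dropped labels = 2 × 45 = 90.
Actual frame index = 88894 − 90 = 88804.

88804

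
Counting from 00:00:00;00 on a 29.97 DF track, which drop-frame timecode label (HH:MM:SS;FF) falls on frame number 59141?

Ten DF minutes hold 17982 frames, so frame 59141 lies in block 3 (frames 53946–71927) with 5195 frames into that block.
The block's first minute is 1800 frames and the rest 1798 each; 5195 frames reaches minute 2, so 3 × 18 + 2 × 2 = 58 labels have been skipped so far.
Adding those back, label number 59141 + 58 = 59199 at 30 labels/s is 1973 s + 9 f = 0 h 32 min 53 s frame 9, i.e. 00:32:53;09.

00:32:53;09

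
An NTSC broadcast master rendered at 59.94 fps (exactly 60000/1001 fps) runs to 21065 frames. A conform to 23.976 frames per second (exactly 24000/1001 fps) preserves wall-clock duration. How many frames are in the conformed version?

8426 frames

Target frames = source frames × (target rate / source rate) = 21065 × (24000/1001)/(60000/1001) = 21065 × 2/5 = 8426.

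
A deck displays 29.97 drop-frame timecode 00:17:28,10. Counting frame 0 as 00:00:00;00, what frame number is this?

31418

As if non-drop at 30 labels/s: (0 × 3600 + 17 × 60 + 28) × 30 + 10 = 31450.
Minute boundaries passed: 17; those not divisible by 10: 17 − 1 = 16; dropped labels = 2 × 16 = 32.
Actual frame index = 31450 − 32 = 31418.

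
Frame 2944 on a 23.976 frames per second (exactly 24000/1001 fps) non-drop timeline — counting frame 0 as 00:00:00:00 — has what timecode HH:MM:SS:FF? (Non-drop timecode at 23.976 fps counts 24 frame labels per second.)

00:02:02:16

2944 ÷ 24 = 122 full seconds, remainder 16 frames.
122 s = 0 h 2 min 2 s.
Timecode: 00:02:02:16.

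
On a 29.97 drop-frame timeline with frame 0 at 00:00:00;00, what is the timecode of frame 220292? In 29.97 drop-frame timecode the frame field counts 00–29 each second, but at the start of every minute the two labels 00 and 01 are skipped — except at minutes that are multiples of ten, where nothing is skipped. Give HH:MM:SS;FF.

02:02:30;12

Ten DF minutes hold 17982 frames, so frame 220292 lies in block 12 (frames 215784–233765) with 4508 frames into that block.
The block's first minute is 1800 frames and the rest 1798 each; 4508 frames reaches minute 2, so 12 × 18 + 2 × 2 = 220 labels have been skipped so far.
Adding those back, label number 220292 + 220 = 220512 at 30 labels/s is 7350 s + 12 f = 2 h 2 min 30 s frame 12, i.e. 02:02:30;12.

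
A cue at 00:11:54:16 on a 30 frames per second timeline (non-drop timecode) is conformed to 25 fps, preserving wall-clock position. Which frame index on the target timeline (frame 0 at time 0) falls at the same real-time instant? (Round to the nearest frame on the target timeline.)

Source frame index: (0×3600 + 11×60 + 54) × 30 + 16 = 21436.
Real time: 21436 / (30) = 10718/15 s.
Target frame: (10718/15) × (25) = 53590/3 ≈ 17863.333 → 17863.

frame 17863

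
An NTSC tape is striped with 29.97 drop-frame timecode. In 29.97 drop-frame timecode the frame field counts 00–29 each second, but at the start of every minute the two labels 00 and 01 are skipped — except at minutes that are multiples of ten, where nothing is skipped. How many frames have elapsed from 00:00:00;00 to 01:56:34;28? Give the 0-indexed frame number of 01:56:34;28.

209638

As if non-drop at 30 labels/s: (1 × 3600 + 56 × 60 + 34) × 30 + 28 = 209848.
Minute boundaries passed: 116; those not divisible by 10: 116 − 11 = 105; dropped labels = 2 × 105 = 210.
Actual frame index = 209848 − 210 = 209638.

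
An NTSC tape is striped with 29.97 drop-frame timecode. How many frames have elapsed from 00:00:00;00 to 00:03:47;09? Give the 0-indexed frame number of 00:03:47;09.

Complete 10-minute blocks: 0, each 17982 frames → 0.
Remaining 3 whole minutes in the current block: 1800 + 2 × 1798 = 5396 frames.
Within the current minute: 47 × 30 + 9 − 2 = 1417 (labels ;00/;01 skipped at this minute). Total = 0 + 5396 + 1417 = 6813.

6813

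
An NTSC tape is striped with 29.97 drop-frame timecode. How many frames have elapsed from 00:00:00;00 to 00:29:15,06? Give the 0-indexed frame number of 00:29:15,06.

Complete 10-minute blocks: 2, each 17982 frames → 35964.
Remaining 9 whole minutes in the current block: 1800 + 8 × 1798 = 16184 frames.
Within the current minute: 15 × 30 + 6 − 2 = 454 (labels ;00/;01 skipped at this minute). Total = 35964 + 16184 + 454 = 52602.

52602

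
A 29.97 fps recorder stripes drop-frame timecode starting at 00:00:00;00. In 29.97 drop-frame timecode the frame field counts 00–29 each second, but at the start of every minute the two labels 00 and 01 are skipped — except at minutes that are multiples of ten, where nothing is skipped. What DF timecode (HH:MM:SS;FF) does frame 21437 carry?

Each 10-minute DF block holds 10 × 60 × 30 − 9 × 2 = 17982 frames. 21437 ÷ 17982 → 1 full block, remainder 3455.
Within the partial block the first minute is 1800 frames and each further minute 1798, so 1 further minute boundary passed. Total skipped labels = 18 × 1 + 2 × 1 = 20.
Non-drop label index = 21437 + 20 = 21457; at 30 labels/s that is 00:11:55:07, i.e. DF 00:11:55;07.

00:11:55;07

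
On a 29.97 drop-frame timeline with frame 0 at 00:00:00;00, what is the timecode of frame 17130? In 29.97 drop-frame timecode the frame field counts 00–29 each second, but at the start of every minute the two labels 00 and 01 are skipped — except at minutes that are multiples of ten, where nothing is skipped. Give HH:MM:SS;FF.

Ten DF minutes hold 17982 frames, so frame 17130 lies in block 0 (frames 0–17981) with 17130 frames into that block.
The block's first minute is 1800 frames and the rest 1798 each; 17130 frames reaches minute 9, so 0 × 18 + 9 × 2 = 18 labels have been skipped so far.
Adding those back, label number 17130 + 18 = 17148 at 30 labels/s is 571 s + 18 f = 0 h 9 min 31 s frame 18, i.e. 00:09:31;18.

00:09:31;18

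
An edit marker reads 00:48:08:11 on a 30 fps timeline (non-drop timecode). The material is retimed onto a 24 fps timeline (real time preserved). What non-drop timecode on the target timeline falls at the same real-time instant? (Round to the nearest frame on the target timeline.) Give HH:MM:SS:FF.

00:48:08:09

Source frame index: (0×3600 + 48×60 + 8) × 30 + 11 = 86651.
Real time: 86651 / (30) = 86651/30 s.
Target frame: (86651/30) × (24) = 346604/5 ≈ 69320.800 → 69321.
At 24 labels/s: frame 69321 → 00:48:08:09.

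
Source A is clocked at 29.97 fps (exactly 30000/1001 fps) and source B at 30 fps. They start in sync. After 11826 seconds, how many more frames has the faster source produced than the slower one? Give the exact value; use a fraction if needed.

A emits 30000/1001 × 11826 = 354780000/1001 frames; B emits 30 × 11826 = 354780.
Difference = 354780/1001 frames (≈ 354.4256); B is ahead of A.

354780/1001 frames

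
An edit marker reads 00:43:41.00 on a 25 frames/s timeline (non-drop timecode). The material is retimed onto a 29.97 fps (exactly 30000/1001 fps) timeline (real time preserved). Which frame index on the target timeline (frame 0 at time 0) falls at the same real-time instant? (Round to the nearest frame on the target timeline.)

frame 78551

Source frame index: (0×3600 + 43×60 + 41) × 25 + 0 = 65525.
Real time: 65525 / (25) = 2621 s.
Target frame: (2621) × (30000/1001) = 78630000/1001 ≈ 78551.449 → 78551.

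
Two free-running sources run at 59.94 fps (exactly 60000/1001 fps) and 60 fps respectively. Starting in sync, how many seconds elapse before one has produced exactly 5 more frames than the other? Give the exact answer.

1001/12 seconds

The gap grows by |60 − 60000/1001| = 60/1001 frames per second.
Time for a 5-frame gap: 5 ÷ (60/1001) = 1001/12 s.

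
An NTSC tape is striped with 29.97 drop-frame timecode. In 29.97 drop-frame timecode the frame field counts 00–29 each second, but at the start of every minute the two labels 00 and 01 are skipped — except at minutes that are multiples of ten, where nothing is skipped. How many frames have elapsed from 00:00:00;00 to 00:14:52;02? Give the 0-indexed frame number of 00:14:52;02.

Complete 10-minute blocks: 1, each 17982 frames → 17982.
Remaining 4 whole minutes in the current block: 1800 + 3 × 1798 = 7194 frames.
Within the current minute: 52 × 30 + 2 − 2 = 1560 (labels ;00/;01 skipped at this minute). Total = 17982 + 7194 + 1560 = 26736.

26736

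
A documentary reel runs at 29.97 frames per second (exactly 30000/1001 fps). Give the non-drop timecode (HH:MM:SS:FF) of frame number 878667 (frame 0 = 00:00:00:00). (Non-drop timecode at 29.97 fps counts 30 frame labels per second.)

08:08:08:27

878667 ÷ 30 = 29288 full seconds, remainder 27 frames.
29288 s = 8 h 8 min 8 s.
Timecode: 08:08:08:27.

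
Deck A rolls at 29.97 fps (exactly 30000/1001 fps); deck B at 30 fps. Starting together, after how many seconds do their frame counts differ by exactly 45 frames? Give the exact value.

The gap grows by |30 − 30000/1001| = 30/1001 frames per second.
Time for a 45-frame gap: 45 ÷ (30/1001) = 1501.5 s.

1501.5 seconds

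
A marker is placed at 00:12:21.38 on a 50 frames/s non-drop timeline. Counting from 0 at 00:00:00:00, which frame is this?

Total seconds to the label: (0 × 3600 + 12 × 60 + 21) = 741.
Frame index = 741 × 50 + 38 = 37088.

frame 37088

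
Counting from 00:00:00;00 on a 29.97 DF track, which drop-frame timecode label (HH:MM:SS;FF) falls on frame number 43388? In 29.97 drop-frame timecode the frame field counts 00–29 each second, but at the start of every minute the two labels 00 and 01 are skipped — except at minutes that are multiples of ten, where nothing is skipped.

Ten DF minutes hold 17982 frames, so frame 43388 lies in block 2 (frames 35964–53945) with 7424 frames into that block.
The block's first minute is 1800 frames and the rest 1798 each; 7424 frames reaches minute 4, so 2 × 18 + 4 × 2 = 44 labels have been skipped so far.
Adding those back, label number 43388 + 44 = 43432 at 30 labels/s is 1447 s + 22 f = 0 h 24 min 7 s frame 22, i.e. 00:24:07;22.

00:24:07;22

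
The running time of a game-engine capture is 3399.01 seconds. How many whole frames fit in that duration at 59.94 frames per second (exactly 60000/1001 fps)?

Frames = 3399.01 × 60000/1001 = 203940600/1001 ≈ 203736.8631.
Complete frames: 203736.

203736 frames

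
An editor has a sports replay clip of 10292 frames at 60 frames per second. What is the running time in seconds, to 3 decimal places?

171.533 seconds

Running time = 10292 × 1/60 = 2573/15 s ≈ 171.533 s.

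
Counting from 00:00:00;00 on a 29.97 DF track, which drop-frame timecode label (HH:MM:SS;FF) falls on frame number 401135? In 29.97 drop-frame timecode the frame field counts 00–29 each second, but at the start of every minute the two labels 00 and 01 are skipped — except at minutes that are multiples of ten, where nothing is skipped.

03:43:04;17

Each 10-minute DF block holds 10 × 60 × 30 − 9 × 2 = 17982 frames. 401135 ÷ 17982 → 22 full blocks, remainder 5531.
Within the partial block the first minute is 1800 frames and each further minute 1798, so 3 further minute boundaries passed. Total skipped labels = 18 × 22 + 2 × 3 = 402.
Non-drop label index = 401135 + 402 = 401537; at 30 labels/s that is 03:43:04:17, i.e. DF 03:43:04;17.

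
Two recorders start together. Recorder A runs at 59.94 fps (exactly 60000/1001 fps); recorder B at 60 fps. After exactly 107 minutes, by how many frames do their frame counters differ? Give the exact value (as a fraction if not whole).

107 min = 6420 s.
A emits 60000/1001 × 6420 = 385200000/1001 frames; B emits 60 × 6420 = 385200.
Difference = 385200/1001 frames (≈ 384.8152); B is ahead of A.

385200/1001 frames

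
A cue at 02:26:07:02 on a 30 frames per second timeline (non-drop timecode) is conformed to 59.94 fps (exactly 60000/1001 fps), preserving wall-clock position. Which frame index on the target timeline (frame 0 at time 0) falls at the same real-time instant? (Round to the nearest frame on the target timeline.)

Source frame index: (2×3600 + 26×60 + 7) × 30 + 2 = 263012.
Real time: 263012 / (30) = 131506/15 s.
Target frame: (131506/15) × (60000/1001) = 526024000/1001 ≈ 525498.501 → 525499.

frame 525499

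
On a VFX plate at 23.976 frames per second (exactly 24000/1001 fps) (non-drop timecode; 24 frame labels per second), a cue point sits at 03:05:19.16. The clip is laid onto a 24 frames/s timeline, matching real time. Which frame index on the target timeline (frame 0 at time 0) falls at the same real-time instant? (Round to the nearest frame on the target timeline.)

Source frame index: (3×3600 + 5×60 + 19) × 24 + 16 = 266872.
Real time: 266872 / (24000/1001) = 33392359/3000 s.
Target frame: (33392359/3000) × (24) = 33392359/125 ≈ 267138.872 → 267139.

frame 267139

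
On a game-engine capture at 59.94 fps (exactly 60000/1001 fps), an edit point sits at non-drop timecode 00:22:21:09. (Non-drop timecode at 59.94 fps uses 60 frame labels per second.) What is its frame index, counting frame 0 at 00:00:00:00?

Total seconds to the label: (0 × 3600 + 22 × 60 + 21) = 1341.
Frame index = 1341 × 60 + 9 = 80469.

80469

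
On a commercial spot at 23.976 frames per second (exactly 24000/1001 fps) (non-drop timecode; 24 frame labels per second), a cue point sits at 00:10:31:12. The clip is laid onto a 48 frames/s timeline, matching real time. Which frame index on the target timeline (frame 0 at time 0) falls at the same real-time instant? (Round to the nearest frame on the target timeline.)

frame 30342

Source frame index: (0×3600 + 10×60 + 31) × 24 + 12 = 15156.
Real time: 15156 / (24000/1001) = 1264263/2000 s.
Target frame: (1264263/2000) × (48) = 3792789/125 ≈ 30342.312 → 30342.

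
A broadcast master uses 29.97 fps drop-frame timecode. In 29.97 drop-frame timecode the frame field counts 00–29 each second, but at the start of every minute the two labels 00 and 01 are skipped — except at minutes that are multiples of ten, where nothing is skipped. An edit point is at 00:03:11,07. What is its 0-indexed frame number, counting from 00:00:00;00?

Complete 10-minute blocks: 0, each 17982 frames → 0.
Remaining 3 whole minutes in the current block: 1800 + 2 × 1798 = 5396 frames.
Within the current minute: 11 × 30 + 7 − 2 = 335 (labels ;00/;01 skipped at this minute). Total = 0 + 5396 + 335 = 5731.

5731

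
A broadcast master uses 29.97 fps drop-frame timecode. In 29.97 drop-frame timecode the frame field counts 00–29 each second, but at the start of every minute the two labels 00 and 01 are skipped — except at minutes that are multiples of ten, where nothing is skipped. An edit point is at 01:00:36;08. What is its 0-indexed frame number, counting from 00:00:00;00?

As if non-drop at 30 labels/s: (1 × 3600 + 0 × 60 + 36) × 30 + 8 = 109088.
Minute boundaries passed: 60; those not divisible by 10: 60 − 6 = 54; dropped labels = 2 × 54 = 108.
Actual frame index = 109088 − 108 = 108980.

108980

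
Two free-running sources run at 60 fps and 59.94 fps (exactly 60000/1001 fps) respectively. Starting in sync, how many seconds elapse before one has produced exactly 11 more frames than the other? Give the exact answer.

11011/60 seconds

The gap grows by |60000/1001 − 60| = 60/1001 frames per second.
Time for a 11-frame gap: 11 ÷ (60/1001) = 11011/60 s.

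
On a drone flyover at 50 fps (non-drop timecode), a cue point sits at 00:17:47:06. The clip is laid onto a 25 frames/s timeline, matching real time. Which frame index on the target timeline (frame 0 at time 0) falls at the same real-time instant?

Source frame index: (0×3600 + 17×60 + 47) × 50 + 6 = 53356.
Real time: 53356 / (50) = 26678/25 s.
Target frame: (26678/25) × (25) = 26678.

frame 26678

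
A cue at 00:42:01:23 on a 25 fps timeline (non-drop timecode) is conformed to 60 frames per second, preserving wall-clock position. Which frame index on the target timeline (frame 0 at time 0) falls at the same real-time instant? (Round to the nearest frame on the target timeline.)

frame 151315

Source frame index: (0×3600 + 42×60 + 1) × 25 + 23 = 63048.
Real time: 63048 / (25) = 63048/25 s.
Target frame: (63048/25) × (60) = 756576/5 ≈ 151315.200 → 151315.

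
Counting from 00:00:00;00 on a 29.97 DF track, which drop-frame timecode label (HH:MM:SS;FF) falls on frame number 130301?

01:12:27;21

Each 10-minute DF block holds 10 × 60 × 30 − 9 × 2 = 17982 frames. 130301 ÷ 17982 → 7 full blocks, remainder 4427.
Within the partial block the first minute is 1800 frames and each further minute 1798, so 2 further minute boundaries passed. Total skipped labels = 18 × 7 + 2 × 2 = 130.
Non-drop label index = 130301 + 130 = 130431; at 30 labels/s that is 01:12:27:21, i.e. DF 01:12:27;21.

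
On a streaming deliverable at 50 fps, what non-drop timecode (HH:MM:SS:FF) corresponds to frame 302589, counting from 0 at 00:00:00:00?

302589 ÷ 50 = 6051 full seconds, remainder 39 frames.
6051 s = 1 h 40 min 51 s.
Timecode: 01:40:51:39.

01:40:51:39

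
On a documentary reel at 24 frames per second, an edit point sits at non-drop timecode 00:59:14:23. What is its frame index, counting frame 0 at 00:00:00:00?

Total seconds to the label: (0 × 3600 + 59 × 60 + 14) = 3554.
Frame index = 3554 × 24 + 23 = 85319.

85319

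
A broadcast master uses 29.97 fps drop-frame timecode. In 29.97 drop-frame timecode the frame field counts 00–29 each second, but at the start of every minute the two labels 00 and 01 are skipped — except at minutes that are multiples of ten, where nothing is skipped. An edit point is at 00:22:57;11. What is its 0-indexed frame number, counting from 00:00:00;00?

As if non-drop at 30 labels/s: (0 × 3600 + 22 × 60 + 57) × 30 + 11 = 41321.
Minute boundaries passed: 22; those not divisible by 10: 22 − 2 = 20; dropped labels = 2 × 20 = 40.
Actual frame index = 41321 − 40 = 41281.

41281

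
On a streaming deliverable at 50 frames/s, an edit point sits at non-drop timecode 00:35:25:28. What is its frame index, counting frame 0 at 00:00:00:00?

106278

Total seconds to the label: (0 × 3600 + 35 × 60 + 25) = 2125.
Frame index = 2125 × 50 + 28 = 106278.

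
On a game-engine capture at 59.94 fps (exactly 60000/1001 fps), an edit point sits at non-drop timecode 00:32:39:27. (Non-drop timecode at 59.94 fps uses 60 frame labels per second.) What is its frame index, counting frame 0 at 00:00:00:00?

117567

Total seconds to the label: (0 × 3600 + 32 × 60 + 39) = 1959.
Frame index = 1959 × 60 + 27 = 117567.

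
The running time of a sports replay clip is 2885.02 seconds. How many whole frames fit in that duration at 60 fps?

Frames = 2885.02 × 60 = 865506/5 ≈ 173101.2000.
Complete frames: 173101.

173101 frames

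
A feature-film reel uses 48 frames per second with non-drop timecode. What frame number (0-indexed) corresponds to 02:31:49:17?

437249

Total seconds to the label: (2 × 3600 + 31 × 60 + 49) = 9109.
Frame index = 9109 × 48 + 17 = 437249.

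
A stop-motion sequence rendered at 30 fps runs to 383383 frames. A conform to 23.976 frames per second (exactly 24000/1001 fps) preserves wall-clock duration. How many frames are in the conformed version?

306400 frames

Target frames = source frames × (target rate / source rate) = 383383 × (24000/1001)/(30) = 383383 × 800/1001 = 306400.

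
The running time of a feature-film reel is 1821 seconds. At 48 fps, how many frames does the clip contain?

Frames = 1821 × 48 = 87408.

87408 frames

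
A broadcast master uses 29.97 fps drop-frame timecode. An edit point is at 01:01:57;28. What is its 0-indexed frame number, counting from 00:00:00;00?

As if non-drop at 30 labels/s: (1 × 3600 + 1 × 60 + 57) × 30 + 28 = 111538.
Minute boundaries passed: 61; those not divisible by 10: 61 − 6 = 55; dropped labels = 2 × 55 = 110.
Actual frame index = 111538 − 110 = 111428.

111428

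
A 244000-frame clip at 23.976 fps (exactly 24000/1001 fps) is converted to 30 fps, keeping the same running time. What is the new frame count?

305305 frames

Target frames = source frames × (target rate / source rate) = 244000 × (30)/(24000/1001) = 244000 × 1001/800 = 305305.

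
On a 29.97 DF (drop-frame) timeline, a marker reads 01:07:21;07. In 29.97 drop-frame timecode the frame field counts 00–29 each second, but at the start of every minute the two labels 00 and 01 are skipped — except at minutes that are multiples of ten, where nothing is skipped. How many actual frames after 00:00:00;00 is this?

As if non-drop at 30 labels/s: (1 × 3600 + 7 × 60 + 21) × 30 + 7 = 121237.
Minute boundaries passed: 67; those not divisible by 10: 67 − 6 = 61; dropped labels = 2 × 61 = 122.
Actual frame index = 121237 − 122 = 121115.

121115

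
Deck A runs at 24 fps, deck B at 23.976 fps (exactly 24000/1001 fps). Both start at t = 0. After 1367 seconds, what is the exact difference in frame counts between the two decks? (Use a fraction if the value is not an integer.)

32808/1001 frames

A emits 24 × 1367 = 32808 frames; B emits 24000/1001 × 1367 = 32808000/1001.
Difference = 32808/1001 frames (≈ 32.7752); B is behind A.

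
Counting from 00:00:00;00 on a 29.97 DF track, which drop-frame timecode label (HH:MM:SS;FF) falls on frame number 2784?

Ten DF minutes hold 17982 frames, so frame 2784 lies in block 0 (frames 0–17981) with 2784 frames into that block.
The block's first minute is 1800 frames and the rest 1798 each; 2784 frames reaches minute 1, so 0 × 18 + 1 × 2 = 2 labels have been skipped so far.
Adding those back, label number 2784 + 2 = 2786 at 30 labels/s is 92 s + 26 f = 0 h 1 min 32 s frame 26, i.e. 00:01:32;26.

00:01:32;26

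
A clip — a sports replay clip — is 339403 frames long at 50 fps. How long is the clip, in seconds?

6788.06 seconds

Running time = 339403 / (50) = 6788.06 s.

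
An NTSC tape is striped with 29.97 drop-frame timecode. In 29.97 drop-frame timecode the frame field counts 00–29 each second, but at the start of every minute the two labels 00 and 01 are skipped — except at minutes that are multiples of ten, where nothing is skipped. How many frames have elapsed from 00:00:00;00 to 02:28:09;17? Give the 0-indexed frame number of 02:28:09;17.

266419

As if non-drop at 30 labels/s: (2 × 3600 + 28 × 60 + 9) × 30 + 17 = 266687.
Minute boundaries passed: 148; those not divisible by 10: 148 − 14 = 134; dropped labels = 2 × 134 = 268.
Actual frame index = 266687 − 268 = 266419.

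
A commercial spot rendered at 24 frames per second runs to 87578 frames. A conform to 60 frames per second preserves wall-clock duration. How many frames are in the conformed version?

Target frames = source frames × (target rate / source rate) = 87578 × (60)/(24) = 87578 × 5/2 = 218945.

218945 frames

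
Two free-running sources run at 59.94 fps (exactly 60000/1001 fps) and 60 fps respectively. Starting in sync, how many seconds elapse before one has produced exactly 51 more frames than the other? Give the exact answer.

The gap grows by |60 − 60000/1001| = 60/1001 frames per second.
Time for a 51-frame gap: 51 ÷ (60/1001) = 850.85 s.

850.85 seconds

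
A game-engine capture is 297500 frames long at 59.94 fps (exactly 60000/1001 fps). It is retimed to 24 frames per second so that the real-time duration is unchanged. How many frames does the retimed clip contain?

Target frames = source frames × (target rate / source rate) = 297500 × (24)/(60000/1001) = 297500 × 1001/2500 = 119119.

119119 frames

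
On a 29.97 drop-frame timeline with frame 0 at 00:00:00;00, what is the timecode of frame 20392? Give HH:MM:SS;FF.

Each 10-minute DF block holds 10 × 60 × 30 − 9 × 2 = 17982 frames. 20392 ÷ 17982 → 1 full block, remainder 2410.
Within the partial block the first minute is 1800 frames and each further minute 1798, so 1 further minute boundary passed. Total skipped labels = 18 × 1 + 2 × 1 = 20.
Non-drop label index = 20392 + 20 = 20412; at 30 labels/s that is 00:11:20:12, i.e. DF 00:11:20;12.

00:11:20;12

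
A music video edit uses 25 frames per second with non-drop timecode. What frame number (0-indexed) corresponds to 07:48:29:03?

702728

Total seconds to the label: (7 × 3600 + 48 × 60 + 29) = 28109.
Frame index = 28109 × 25 + 3 = 702728.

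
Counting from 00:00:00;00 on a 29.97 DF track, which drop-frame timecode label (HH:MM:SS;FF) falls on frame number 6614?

Each 10-minute DF block holds 10 × 60 × 30 − 9 × 2 = 17982 frames. 6614 ÷ 17982 → 0 full blocks, remainder 6614.
Within the partial block the first minute is 1800 frames and each further minute 1798, so 3 further minute boundaries passed. Total skipped labels = 18 × 0 + 2 × 3 = 6.
Non-drop label index = 6614 + 6 = 6620; at 30 labels/s that is 00:03:40:20, i.e. DF 00:03:40;20.

00:03:40;20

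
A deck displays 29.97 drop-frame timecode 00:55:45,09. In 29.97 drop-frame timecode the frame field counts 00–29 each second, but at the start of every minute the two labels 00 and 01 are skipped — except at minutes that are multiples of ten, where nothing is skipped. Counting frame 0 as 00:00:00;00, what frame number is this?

As if non-drop at 30 labels/s: (0 × 3600 + 55 × 60 + 45) × 30 + 9 = 100359.
Minute boundaries passed: 55; those not divisible by 10: 55 − 5 = 50; dropped labels = 2 × 50 = 100.
Actual frame index = 100359 − 100 = 100259.

100259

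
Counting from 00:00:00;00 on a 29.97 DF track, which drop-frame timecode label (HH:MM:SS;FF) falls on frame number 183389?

Ten DF minutes hold 17982 frames, so frame 183389 lies in block 10 (frames 179820–197801) with 3569 frames into that block.
The block's first minute is 1800 frames and the rest 1798 each; 3569 frames reaches minute 1, so 10 × 18 + 1 × 2 = 182 labels have been skipped so far.
Adding those back, label number 183389 + 182 = 183571 at 30 labels/s is 6119 s + 1 f = 1 h 41 min 59 s frame 1, i.e. 01:41:59;01.

01:41:59;01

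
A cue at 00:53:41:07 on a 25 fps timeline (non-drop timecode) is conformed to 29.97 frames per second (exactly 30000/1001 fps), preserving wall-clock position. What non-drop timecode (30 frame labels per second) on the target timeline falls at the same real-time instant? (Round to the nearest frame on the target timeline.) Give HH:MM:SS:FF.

00:53:38:02

Source frame index: (0×3600 + 53×60 + 41) × 25 + 7 = 80532.
Real time: 80532 / (25) = 80532/25 s.
Target frame: (80532/25) × (30000/1001) = 96638400/1001 ≈ 96541.858 → 96542.
At 30 labels/s: frame 96542 → 00:53:38:02.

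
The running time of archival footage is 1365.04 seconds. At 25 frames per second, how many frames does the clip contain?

Frames = 1365.04 × 25 = 34126.

34126 frames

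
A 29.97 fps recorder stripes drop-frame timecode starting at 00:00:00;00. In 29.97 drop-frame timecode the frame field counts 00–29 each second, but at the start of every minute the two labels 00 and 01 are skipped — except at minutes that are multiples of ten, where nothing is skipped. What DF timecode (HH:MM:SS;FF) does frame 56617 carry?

Each 10-minute DF block holds 10 × 60 × 30 − 9 × 2 = 17982 frames. 56617 ÷ 17982 → 3 full blocks, remainder 2671.
Within the partial block the first minute is 1800 frames and each further minute 1798, so 1 further minute boundary passed. Total skipped labels = 18 × 3 + 2 × 1 = 56.
Non-drop label index = 56617 + 56 = 56673; at 30 labels/s that is 00:31:29:03, i.e. DF 00:31:29;03.

00:31:29;03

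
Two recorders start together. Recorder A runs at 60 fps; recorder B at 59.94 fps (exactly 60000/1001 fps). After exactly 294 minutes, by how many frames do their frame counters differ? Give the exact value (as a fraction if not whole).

294 min = 17640 s.
A emits 60 × 17640 = 1058400 frames; B emits 60000/1001 × 17640 = 151200000/143.
Difference = 151200/143 frames (≈ 1057.3427); B is behind A.

151200/143 frames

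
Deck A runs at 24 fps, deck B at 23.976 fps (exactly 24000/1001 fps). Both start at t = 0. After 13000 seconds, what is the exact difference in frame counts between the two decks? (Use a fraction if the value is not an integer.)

24000/77 frames

A emits 24 × 13000 = 312000 frames; B emits 24000/1001 × 13000 = 24000000/77.
Difference = 24000/77 frames (≈ 311.6883); B is behind A.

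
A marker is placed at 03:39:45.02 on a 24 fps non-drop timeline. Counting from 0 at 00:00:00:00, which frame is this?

Total seconds to the label: (3 × 3600 + 39 × 60 + 45) = 13185.
Frame index = 13185 × 24 + 2 = 316442.

frame 316442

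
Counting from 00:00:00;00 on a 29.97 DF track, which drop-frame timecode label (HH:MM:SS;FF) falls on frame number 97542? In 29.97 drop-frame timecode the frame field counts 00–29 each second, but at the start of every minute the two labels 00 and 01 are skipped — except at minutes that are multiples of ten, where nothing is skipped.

Each 10-minute DF block holds 10 × 60 × 30 − 9 × 2 = 17982 frames. 97542 ÷ 17982 → 5 full blocks, remainder 7632.
Within the partial block the first minute is 1800 frames and each further minute 1798, so 4 further minute boundaries passed. Total skipped labels = 18 × 5 + 2 × 4 = 98.
Non-drop label index = 97542 + 98 = 97640; at 30 labels/s that is 00:54:14:20, i.e. DF 00:54:14;20.

00:54:14;20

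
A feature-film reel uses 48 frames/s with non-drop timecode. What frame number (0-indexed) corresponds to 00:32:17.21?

92997

Total seconds to the label: (0 × 3600 + 32 × 60 + 17) = 1937.
Frame index = 1937 × 48 + 21 = 92997.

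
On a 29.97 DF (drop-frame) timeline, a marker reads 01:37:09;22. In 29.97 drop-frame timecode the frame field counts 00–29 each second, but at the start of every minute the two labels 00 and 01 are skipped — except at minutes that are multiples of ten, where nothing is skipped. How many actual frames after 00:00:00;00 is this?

As if non-drop at 30 labels/s: (1 × 3600 + 37 × 60 + 9) × 30 + 22 = 174892.
Minute boundaries passed: 97; those not divisible by 10: 97 − 9 = 88; dropped labels = 2 × 88 = 176.
Actual frame index = 174892 − 176 = 174716.

174716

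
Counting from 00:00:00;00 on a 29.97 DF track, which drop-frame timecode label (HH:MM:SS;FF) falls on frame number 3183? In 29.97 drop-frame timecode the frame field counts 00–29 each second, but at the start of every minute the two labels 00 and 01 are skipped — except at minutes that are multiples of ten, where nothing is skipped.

00:01:46;05

Each 10-minute DF block holds 10 × 60 × 30 − 9 × 2 = 17982 frames. 3183 ÷ 17982 → 0 full blocks, remainder 3183.
Within the partial block the first minute is 1800 frames and each further minute 1798, so 1 further minute boundary passed. Total skipped labels = 18 × 0 + 2 × 1 = 2.
Non-drop label index = 3183 + 2 = 3185; at 30 labels/s that is 00:01:46:05, i.e. DF 00:01:46;05.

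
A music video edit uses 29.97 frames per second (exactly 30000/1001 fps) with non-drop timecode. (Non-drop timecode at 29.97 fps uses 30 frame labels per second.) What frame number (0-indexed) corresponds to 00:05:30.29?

Total seconds to the label: (0 × 3600 + 5 × 60 + 30) = 330.
Frame index = 330 × 30 + 29 = 9929.

9929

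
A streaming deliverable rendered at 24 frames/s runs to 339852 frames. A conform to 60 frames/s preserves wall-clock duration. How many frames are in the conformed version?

Frames at target rate = 339852 × (60) / (24) = 849630.

849630 frames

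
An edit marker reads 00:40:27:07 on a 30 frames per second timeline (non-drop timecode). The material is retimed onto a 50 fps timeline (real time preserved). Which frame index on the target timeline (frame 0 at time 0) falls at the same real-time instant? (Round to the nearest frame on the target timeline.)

Source frame index: (0×3600 + 40×60 + 27) × 30 + 7 = 72817.
Real time: 72817 / (30) = 72817/30 s.
Target frame: (72817/30) × (50) = 364085/3 ≈ 121361.667 → 121362.

frame 121362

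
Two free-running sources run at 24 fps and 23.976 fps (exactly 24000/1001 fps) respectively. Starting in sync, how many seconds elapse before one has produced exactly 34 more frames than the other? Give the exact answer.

The gap grows by |24000/1001 − 24| = 24/1001 frames per second.
Time for a 34-frame gap: 34 ÷ (24/1001) = 17017/12 s.

17017/12 seconds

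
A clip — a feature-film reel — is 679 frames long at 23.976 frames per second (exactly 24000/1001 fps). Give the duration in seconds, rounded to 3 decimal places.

Running time = 679 × 1001/24000 = 679679/24000 s ≈ 28.320 s.

28.320 seconds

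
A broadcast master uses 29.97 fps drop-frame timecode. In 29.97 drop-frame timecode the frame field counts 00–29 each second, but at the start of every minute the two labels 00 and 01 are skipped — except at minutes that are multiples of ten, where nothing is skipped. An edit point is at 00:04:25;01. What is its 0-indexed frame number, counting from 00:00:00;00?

As if non-drop at 30 labels/s: (0 × 3600 + 4 × 60 + 25) × 30 + 1 = 7951.
Minute boundaries passed: 4; those not divisible by 10: 4 − 0 = 4; dropped labels = 2 × 4 = 8.
Actual frame index = 7951 − 8 = 7943.

7943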